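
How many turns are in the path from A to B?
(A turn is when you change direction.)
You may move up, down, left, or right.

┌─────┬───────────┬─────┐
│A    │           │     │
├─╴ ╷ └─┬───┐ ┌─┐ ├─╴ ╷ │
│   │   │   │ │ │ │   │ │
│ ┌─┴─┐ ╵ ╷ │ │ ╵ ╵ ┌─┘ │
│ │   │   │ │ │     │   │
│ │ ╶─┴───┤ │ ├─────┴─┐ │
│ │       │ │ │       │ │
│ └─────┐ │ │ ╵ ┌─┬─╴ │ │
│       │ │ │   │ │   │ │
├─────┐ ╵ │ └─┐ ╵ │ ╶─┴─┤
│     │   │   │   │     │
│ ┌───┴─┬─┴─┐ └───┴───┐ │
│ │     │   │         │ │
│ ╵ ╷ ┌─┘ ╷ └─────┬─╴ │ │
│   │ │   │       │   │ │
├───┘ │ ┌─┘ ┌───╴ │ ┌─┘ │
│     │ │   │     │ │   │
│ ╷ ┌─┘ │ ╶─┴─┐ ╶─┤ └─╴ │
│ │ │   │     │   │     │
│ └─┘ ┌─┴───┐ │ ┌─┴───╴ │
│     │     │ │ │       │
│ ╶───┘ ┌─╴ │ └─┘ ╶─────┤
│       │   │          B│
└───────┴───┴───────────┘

Directions: right, right, down, right, down, right, up, right, down, down, down, down, right, down, right, right, right, right, down, left, down, down, right, right, down, left, left, left, down, right, right, right
Number of turns: 18

Solution:

┌─────┬───────────┬─────┐
│A → ↓│           │     │
├─╴ ╷ └─┬───┐ ┌─┐ ├─╴ ╷ │
│   │↳ ↓│↱ ↓│ │ │ │   │ │
│ ┌─┴─┐ ╵ ╷ │ │ ╵ ╵ ┌─┘ │
│ │   │↳ ↑│↓│ │     │   │
│ │ ╶─┴───┤ │ ├─────┴─┐ │
│ │       │↓│ │       │ │
│ └─────┐ │ │ ╵ ┌─┬─╴ │ │
│       │ │↓│   │ │   │ │
├─────┐ ╵ │ └─┐ ╵ │ ╶─┴─┤
│     │   │↳ ↓│   │     │
│ ┌───┴─┬─┴─┐ └───┴───┐ │
│ │     │   │↳ → → → ↓│ │
│ ╵ ╷ ┌─┘ ╷ └─────┬─╴ │ │
│   │ │   │       │↓ ↲│ │
├───┘ │ ┌─┘ ┌───╴ │ ┌─┘ │
│     │ │   │     │↓│   │
│ ╷ ┌─┘ │ ╶─┴─┐ ╶─┤ └─╴ │
│ │ │   │     │   │↳ → ↓│
│ └─┘ ┌─┴───┐ │ ┌─┴───╴ │
│     │     │ │ │↓ ← ← ↲│
│ ╶───┘ ┌─╴ │ └─┘ ╶─────┤
│       │   │    ↳ → → B│
└───────┴───┴───────────┘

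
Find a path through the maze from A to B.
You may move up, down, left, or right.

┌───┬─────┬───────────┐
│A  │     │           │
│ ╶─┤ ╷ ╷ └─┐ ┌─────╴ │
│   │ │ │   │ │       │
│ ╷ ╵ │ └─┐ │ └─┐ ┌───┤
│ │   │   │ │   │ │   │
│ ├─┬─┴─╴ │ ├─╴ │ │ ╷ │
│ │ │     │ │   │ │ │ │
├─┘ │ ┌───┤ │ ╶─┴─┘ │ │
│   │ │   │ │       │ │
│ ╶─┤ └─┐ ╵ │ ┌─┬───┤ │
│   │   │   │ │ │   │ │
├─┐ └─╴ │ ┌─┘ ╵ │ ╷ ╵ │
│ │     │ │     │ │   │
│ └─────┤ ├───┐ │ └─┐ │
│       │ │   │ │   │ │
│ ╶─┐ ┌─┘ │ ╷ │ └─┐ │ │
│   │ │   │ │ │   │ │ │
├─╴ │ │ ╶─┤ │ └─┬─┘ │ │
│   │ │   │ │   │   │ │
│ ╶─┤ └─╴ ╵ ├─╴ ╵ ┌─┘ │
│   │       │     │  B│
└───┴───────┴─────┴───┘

Finding the shortest path through the maze:
Path length: 46 steps
Directions: down → right → down → right → up → up → right → right → down → right → down → down → down → down → left → down → down → down → left → down → right → down → right → up → up → up → right → down → down → right → down → right → up → right → up → up → left → up → up → right → down → right → down → down → down → down

Solution:

┌───┬─────┬───────────┐
│A  │↱ → ↓│           │
│ ╶─┤ ╷ ╷ └─┐ ┌─────╴ │
│↳ ↓│↑│ │↳ ↓│ │       │
│ ╷ ╵ │ └─┐ │ └─┐ ┌───┤
│ │↳ ↑│   │↓│   │ │   │
│ ├─┬─┴─╴ │ ├─╴ │ │ ╷ │
│ │ │     │↓│   │ │ │ │
├─┘ │ ┌───┤ │ ╶─┴─┘ │ │
│   │ │   │↓│       │ │
│ ╶─┤ └─┐ ╵ │ ┌─┬───┤ │
│   │   │↓ ↲│ │ │↱ ↓│ │
├─┐ └─╴ │ ┌─┘ ╵ │ ╷ ╵ │
│ │     │↓│     │↑│↳ ↓│
│ └─────┤ ├───┐ │ └─┐ │
│       │↓│↱ ↓│ │↑ ↰│↓│
│ ╶─┐ ┌─┘ │ ╷ │ └─┐ │ │
│   │ │↓ ↲│↑│↓│   │↑│↓│
├─╴ │ │ ╶─┤ │ └─┬─┘ │ │
│   │ │↳ ↓│↑│↳ ↓│↱ ↑│↓│
│ ╶─┤ └─╴ ╵ ├─╴ ╵ ┌─┘ │
│   │    ↳ ↑│  ↳ ↑│  B│
└───┴───────┴─────┴───┘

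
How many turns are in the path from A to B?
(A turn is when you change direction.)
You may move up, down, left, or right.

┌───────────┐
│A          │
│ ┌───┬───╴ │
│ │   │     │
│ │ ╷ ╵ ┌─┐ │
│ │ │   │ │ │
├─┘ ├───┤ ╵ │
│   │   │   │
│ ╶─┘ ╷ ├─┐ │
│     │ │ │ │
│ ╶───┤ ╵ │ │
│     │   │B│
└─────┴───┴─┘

Directions: right, right, right, right, right, down, down, down, down, down
Number of turns: 1

Solution:

┌───────────┐
│A → → → → ↓│
│ ┌───┬───╴ │
│ │   │    ↓│
│ │ ╷ ╵ ┌─┐ │
│ │ │   │ │↓│
├─┘ ├───┤ ╵ │
│   │   │  ↓│
│ ╶─┘ ╷ ├─┐ │
│     │ │ │↓│
│ ╶───┤ ╵ │ │
│     │   │B│
└─────┴───┴─┘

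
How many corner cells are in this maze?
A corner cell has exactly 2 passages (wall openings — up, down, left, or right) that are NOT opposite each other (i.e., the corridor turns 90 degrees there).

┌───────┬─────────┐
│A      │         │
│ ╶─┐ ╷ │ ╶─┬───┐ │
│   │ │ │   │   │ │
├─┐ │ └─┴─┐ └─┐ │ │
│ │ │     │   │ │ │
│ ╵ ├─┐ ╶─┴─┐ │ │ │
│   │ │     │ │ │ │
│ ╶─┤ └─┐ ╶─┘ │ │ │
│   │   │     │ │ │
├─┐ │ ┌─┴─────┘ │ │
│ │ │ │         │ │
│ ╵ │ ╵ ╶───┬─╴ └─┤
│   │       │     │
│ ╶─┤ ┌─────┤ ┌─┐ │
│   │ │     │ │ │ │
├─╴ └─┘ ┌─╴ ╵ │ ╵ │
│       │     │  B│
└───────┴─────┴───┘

Counting corner cells (2 non-opposite passages):
Total corners: 30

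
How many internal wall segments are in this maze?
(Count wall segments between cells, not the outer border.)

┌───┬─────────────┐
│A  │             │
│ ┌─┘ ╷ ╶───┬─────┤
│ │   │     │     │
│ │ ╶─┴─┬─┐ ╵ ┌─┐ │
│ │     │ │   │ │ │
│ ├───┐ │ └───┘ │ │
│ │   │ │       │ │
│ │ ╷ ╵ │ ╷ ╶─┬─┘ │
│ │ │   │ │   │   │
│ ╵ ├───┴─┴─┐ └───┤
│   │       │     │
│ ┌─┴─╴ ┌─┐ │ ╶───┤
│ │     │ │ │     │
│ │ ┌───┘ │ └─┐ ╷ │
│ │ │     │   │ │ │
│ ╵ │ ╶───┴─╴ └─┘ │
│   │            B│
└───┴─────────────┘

Counting internal wall segments:
Total internal walls: 64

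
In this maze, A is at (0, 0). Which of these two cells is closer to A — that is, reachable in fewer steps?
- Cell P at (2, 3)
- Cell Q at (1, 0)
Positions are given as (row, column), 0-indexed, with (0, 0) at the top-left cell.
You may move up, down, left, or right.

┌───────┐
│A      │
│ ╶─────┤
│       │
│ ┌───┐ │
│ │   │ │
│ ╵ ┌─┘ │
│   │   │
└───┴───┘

Shortest path A → P at (2, 3): 5 steps
Shortest path A → Q at (1, 0): 1 steps

Q is closer (1 steps vs 5 steps).

Path to P:

┌───────┐
│A      │
│ ╶─────┤
│↳ → → ↓│
│ ┌───┐ │
│ │   │P│
│ ╵ ┌─┘ │
│   │   │
└───┴───┘

Path to Q:

┌───────┐
│A      │
│ ╶─────┤
│Q      │
│ ┌───┐ │
│ │   │ │
│ ╵ ┌─┘ │
│   │   │
└───┴───┘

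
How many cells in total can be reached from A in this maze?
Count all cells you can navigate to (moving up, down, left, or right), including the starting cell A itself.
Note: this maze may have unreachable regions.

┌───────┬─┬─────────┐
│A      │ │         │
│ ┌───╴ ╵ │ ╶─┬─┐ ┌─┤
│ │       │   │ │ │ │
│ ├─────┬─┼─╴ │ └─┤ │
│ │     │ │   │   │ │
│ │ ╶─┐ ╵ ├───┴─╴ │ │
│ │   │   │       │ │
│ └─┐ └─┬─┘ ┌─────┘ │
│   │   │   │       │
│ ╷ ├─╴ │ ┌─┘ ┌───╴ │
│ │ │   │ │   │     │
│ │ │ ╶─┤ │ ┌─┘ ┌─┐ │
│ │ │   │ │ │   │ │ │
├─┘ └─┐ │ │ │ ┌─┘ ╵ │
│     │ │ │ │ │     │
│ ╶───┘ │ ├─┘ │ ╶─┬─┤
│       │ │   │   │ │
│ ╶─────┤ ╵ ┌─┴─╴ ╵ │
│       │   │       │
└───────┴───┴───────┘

Using BFS/flood-fill to find all reachable cells from A:
Maze size: 10 × 10 = 100 total cells
56 cell(s) are walled off and cannot be reached from A.
Reachable cells: 44

Reachable region (· marks reachable cells):

┌───────┬─┬─────────┐
│A · · ·│·│         │
│ ┌───╴ ╵ │ ╶─┬─┐ ┌─┤
│·│· · · ·│   │ │ │ │
│ ├─────┬─┼─╴ │ └─┤ │
│·│· · ·│·│   │   │ │
│ │ ╶─┐ ╵ ├───┴─╴ │ │
│·│· ·│· ·│       │ │
│ └─┐ └─┬─┘ ┌─────┘ │
│· ·│· ·│   │       │
│ ╷ ├─╴ │ ┌─┘ ┌───╴ │
│·│·│· ·│ │   │     │
│ │ │ ╶─┤ │ ┌─┘ ┌─┐ │
│·│·│· ·│ │ │   │ │ │
├─┘ └─┐ │ │ │ ┌─┘ ╵ │
│· · ·│·│ │ │ │     │
│ ╶───┘ │ ├─┘ │ ╶─┬─┤
│· · · ·│ │   │   │ │
│ ╶─────┤ ╵ ┌─┴─╴ ╵ │
│· · · ·│   │       │
└───────┴───┴───────┘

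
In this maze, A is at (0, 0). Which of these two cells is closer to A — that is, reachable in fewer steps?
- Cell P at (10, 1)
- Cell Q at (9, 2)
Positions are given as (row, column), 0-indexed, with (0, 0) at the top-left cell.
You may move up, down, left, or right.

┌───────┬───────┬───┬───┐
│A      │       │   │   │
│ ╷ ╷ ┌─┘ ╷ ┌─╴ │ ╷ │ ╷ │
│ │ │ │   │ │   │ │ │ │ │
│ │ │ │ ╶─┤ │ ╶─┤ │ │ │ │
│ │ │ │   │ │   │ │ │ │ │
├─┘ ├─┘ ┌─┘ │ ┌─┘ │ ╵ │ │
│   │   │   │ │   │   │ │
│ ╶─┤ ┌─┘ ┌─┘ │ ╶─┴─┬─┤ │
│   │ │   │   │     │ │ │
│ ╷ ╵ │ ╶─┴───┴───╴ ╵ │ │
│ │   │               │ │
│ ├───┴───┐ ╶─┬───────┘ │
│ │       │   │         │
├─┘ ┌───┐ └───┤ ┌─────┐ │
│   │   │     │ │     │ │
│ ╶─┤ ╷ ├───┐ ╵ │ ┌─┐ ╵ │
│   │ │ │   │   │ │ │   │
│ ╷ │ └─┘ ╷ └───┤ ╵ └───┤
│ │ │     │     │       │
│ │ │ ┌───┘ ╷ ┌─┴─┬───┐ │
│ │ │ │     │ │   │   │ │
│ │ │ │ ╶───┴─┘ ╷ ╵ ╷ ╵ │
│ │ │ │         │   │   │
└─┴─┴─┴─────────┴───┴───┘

Shortest path A → P at (10, 1): 73 steps
Shortest path A → Q at (9, 2): 87 steps

P is closer (73 steps vs 87 steps).

Path to P:

┌───────┬───────┬───┬───┐
│A ↓    │↱ ↓    │↱ ↓│↱ ↓│
│ ╷ ╷ ┌─┘ ╷ ┌─╴ │ ╷ │ ╷ │
│ │↓│ │↱ ↑│↓│   │↑│↓│↑│↓│
│ │ │ │ ╶─┤ │ ╶─┤ │ │ │ │
│ │↓│ │↑  │↓│   │↑│↓│↑│↓│
├─┘ ├─┘ ┌─┘ │ ┌─┘ │ ╵ │ │
│↓ ↲│↱ ↑│↓ ↲│ │↱ ↑│↳ ↑│↓│
│ ╶─┤ ┌─┘ ┌─┘ │ ╶─┴─┬─┤ │
│↳ ↓│↑│↓ ↲│   │↑ ← ↰│ │↓│
│ ╷ ╵ │ ╶─┴───┴───╴ ╵ │ │
│ │↳ ↑│↳ → → → → → ↑  │↓│
│ ├───┴───┐ ╶─┬───────┘ │
│ │↓ ← ← ↰│   │↓ ← ← ← ↲│
├─┘ ┌───┐ └───┤ ┌─────┐ │
│↓ ↲│   │↑ ← ↰│↓│     │ │
│ ╶─┤ ╷ ├───┐ ╵ │ ┌─┐ ╵ │
│↳ ↓│ │ │   │↑ ↲│ │ │   │
│ ╷ │ └─┘ ╷ └───┤ ╵ └───┤
│ │↓│     │     │       │
│ │ │ ┌───┘ ╷ ┌─┴─┬───┐ │
│ │P│ │     │ │   │   │ │
│ │ │ │ ╶───┴─┘ ╷ ╵ ╷ ╵ │
│ │ │ │         │   │   │
└─┴─┴─┴─────────┴───┴───┘

Path to Q:

┌───────┬───────┬───┬───┐
│A ↓    │↱ ↓    │↱ ↓│↱ ↓│
│ ╷ ╷ ┌─┘ ╷ ┌─╴ │ ╷ │ ╷ │
│ │↓│ │↱ ↑│↓│   │↑│↓│↑│↓│
│ │ │ │ ╶─┤ │ ╶─┤ │ │ │ │
│ │↓│ │↑  │↓│   │↑│↓│↑│↓│
├─┘ ├─┘ ┌─┘ │ ┌─┘ │ ╵ │ │
│↓ ↲│↱ ↑│↓ ↲│ │↱ ↑│↳ ↑│↓│
│ ╶─┤ ┌─┘ ┌─┘ │ ╶─┴─┬─┤ │
│↳ ↓│↑│↓ ↲│   │↑ ← ↰│ │↓│
│ ╷ ╵ │ ╶─┴───┴───╴ ╵ │ │
│ │↳ ↑│↳ → → → → → ↑  │↓│
│ ├───┴───┐ ╶─┬───────┘ │
│ │       │   │        ↓│
├─┘ ┌───┐ └───┤ ┌─────┐ │
│   │   │     │ │↓ ← ↰│↓│
│ ╶─┤ ╷ ├───┐ ╵ │ ┌─┐ ╵ │
│   │ │ │↓ ↰│   │↓│ │↑ ↲│
│ ╷ │ └─┘ ╷ └───┤ ╵ └───┤
│ │ │Q ← ↲│↑    │↳ → → ↓│
│ │ │ ┌───┘ ╷ ┌─┴─┬───┐ │
│ │ │ │↱ → ↑│ │↓ ↰│↓ ↰│↓│
│ │ │ │ ╶───┴─┘ ╷ ╵ ╷ ╵ │
│ │ │ │↑ ← ← ← ↲│↑ ↲│↑ ↲│
└─┴─┴─┴─────────┴───┴───┘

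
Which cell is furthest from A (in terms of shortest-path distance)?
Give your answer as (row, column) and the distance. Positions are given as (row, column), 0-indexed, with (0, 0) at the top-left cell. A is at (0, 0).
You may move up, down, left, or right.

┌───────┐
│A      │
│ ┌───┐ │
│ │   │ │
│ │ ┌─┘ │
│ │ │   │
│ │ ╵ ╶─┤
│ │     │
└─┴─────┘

Computing BFS distances from A to all cells:
Furthest cell: (1, 2)
Distance: 11 steps

Path from A to the furthest cell:

┌───────┐
│A → → ↓│
│ ┌───┐ │
│ │↱ B│↓│
│ │ ┌─┘ │
│ │↑│↓ ↲│
│ │ ╵ ╶─┤
│ │↑ ↲  │
└─┴─────┘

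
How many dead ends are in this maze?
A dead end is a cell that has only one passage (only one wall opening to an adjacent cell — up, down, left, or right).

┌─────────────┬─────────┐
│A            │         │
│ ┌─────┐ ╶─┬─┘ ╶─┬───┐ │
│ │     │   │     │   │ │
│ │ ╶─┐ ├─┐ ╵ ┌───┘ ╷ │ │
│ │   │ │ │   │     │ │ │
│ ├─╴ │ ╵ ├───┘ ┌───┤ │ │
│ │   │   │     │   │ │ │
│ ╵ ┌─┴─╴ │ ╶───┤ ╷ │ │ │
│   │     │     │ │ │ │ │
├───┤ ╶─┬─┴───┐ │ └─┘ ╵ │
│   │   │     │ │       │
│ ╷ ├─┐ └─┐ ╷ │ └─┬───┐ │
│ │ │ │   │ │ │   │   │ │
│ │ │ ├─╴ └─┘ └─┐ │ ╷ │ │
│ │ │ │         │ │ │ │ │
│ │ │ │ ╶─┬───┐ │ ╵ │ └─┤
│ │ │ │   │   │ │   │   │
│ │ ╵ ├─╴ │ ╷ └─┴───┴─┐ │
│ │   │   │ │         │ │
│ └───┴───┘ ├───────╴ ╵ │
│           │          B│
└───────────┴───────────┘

Checking each cell for number of passages:

Dead ends found at positions:
  (0, 6)
  (1, 8)
  (2, 4)
  (4, 9)
  (5, 4)
  (6, 2)
  (6, 5)
  (7, 11)
  (8, 7)
  (9, 3)
  (10, 6)
Total dead ends: 11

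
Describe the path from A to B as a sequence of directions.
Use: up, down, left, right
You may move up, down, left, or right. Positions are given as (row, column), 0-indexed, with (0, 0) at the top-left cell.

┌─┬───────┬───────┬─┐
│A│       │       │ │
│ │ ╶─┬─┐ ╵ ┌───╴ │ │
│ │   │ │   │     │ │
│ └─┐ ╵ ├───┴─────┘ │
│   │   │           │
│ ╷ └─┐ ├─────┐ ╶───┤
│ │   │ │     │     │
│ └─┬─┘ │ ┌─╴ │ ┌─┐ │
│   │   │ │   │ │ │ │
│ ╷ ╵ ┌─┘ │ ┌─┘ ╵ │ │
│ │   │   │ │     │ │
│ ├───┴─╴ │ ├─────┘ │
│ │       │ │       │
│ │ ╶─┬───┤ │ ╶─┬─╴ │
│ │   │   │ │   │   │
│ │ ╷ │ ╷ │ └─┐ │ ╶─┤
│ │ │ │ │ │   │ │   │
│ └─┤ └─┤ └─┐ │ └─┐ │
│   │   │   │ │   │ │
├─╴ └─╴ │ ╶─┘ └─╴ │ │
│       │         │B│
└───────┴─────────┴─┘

Finding the path and converting it to directions:
Path through cells: (0,0) → (1,0) → (2,0) → (3,0) → (4,0) → (5,0) → (6,0) → (7,0) → (8,0) → (9,0) → (9,1) → (10,1) → (10,2) → (10,3) → (9,3) → (9,2) → (8,2) → (7,2) → (7,1) → (6,1) → (6,2) → (6,3) → (6,4) → (5,4) → (4,4) → (3,4) → (3,5) → (3,6) → (4,6) → (4,5) → (5,5) → (6,5) → (7,5) → (8,5) → (8,6) → (9,6) → (10,6) → (10,7) → (10,8) → (9,8) → (9,7) → (8,7) → (7,7) → (7,6) → (6,6) → (6,7) → (6,8) → (6,9) → (7,9) → (7,8) → (8,8) → (8,9) → (9,9) → (10,9)
Directions: down, down, down, down, down, down, down, down, down, right, down, right, right, up, left, up, up, left, up, right, right, right, up, up, up, right, right, down, left, down, down, down, down, right, down, down, right, right, up, left, up, up, left, up, right, right, right, down, left, down, right, down, down

Solution:

┌─┬───────┬───────┬─┐
│A│       │       │ │
│ │ ╶─┬─┐ ╵ ┌───╴ │ │
│↓│   │ │   │     │ │
│ └─┐ ╵ ├───┴─────┘ │
│↓  │   │           │
│ ╷ └─┐ ├─────┐ ╶───┤
│↓│   │ │↱ → ↓│     │
│ └─┬─┘ │ ┌─╴ │ ┌─┐ │
│↓  │   │↑│↓ ↲│ │ │ │
│ ╷ ╵ ┌─┘ │ ┌─┘ ╵ │ │
│↓│   │  ↑│↓│     │ │
│ ├───┴─╴ │ ├─────┘ │
│↓│↱ → → ↑│↓│↱ → → ↓│
│ │ ╶─┬───┤ │ ╶─┬─╴ │
│↓│↑ ↰│   │↓│↑ ↰│↓ ↲│
│ │ ╷ │ ╷ │ └─┐ │ ╶─┤
│↓│ │↑│ │ │↳ ↓│↑│↳ ↓│
│ └─┤ └─┤ └─┐ │ └─┐ │
│↳ ↓│↑ ↰│   │↓│↑ ↰│↓│
├─╴ └─╴ │ ╶─┘ └─╴ │ │
│  ↳ → ↑│    ↳ → ↑│B│
└───────┴─────────┴─┘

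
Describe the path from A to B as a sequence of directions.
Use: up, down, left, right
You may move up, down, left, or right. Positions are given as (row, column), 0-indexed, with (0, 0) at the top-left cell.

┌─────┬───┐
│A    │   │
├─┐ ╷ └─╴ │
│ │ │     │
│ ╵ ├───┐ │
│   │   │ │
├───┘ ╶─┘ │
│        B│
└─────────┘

Finding the path and converting it to directions:
Path through cells: (0,0) → (0,1) → (0,2) → (1,2) → (1,3) → (1,4) → (2,4) → (3,4)
Directions: right, right, down, right, right, down, down

Solution:

┌─────┬───┐
│A → ↓│   │
├─┐ ╷ └─╴ │
│ │ │↳ → ↓│
│ ╵ ├───┐ │
│   │   │↓│
├───┘ ╶─┘ │
│        B│
└─────────┘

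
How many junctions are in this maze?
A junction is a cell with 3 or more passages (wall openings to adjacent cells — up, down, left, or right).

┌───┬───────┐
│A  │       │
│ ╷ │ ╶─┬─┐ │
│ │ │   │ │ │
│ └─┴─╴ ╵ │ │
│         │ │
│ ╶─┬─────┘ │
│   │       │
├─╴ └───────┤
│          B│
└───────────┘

Checking each cell for number of passages:

Junctions found (3+ passages):
  (2, 0): 3 passages
  (2, 3): 3 passages
  (4, 1): 3 passages
Total junctions: 3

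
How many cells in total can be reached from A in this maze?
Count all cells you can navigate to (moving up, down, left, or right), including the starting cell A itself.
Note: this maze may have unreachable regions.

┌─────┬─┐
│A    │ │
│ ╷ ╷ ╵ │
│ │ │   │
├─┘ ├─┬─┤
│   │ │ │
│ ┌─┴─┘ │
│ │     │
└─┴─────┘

Using BFS/flood-fill to find all reachable cells from A:
Maze size: 4 × 4 = 16 total cells
5 cell(s) are walled off and cannot be reached from A.
Reachable cells: 11

Reachable region (· marks reachable cells):

┌─────┬─┐
│A · ·│·│
│ ╷ ╷ ╵ │
│·│·│· ·│
├─┘ ├─┬─┤
│· ·│ │ │
│ ┌─┴─┘ │
│·│     │
└─┴─────┘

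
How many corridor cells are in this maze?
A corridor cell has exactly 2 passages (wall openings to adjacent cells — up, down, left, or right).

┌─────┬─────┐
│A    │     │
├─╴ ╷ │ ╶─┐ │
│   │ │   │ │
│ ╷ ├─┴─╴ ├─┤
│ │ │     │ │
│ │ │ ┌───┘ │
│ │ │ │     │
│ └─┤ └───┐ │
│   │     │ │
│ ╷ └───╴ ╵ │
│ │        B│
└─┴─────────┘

Counting cells with exactly 2 passages:
Total corridor cells: 24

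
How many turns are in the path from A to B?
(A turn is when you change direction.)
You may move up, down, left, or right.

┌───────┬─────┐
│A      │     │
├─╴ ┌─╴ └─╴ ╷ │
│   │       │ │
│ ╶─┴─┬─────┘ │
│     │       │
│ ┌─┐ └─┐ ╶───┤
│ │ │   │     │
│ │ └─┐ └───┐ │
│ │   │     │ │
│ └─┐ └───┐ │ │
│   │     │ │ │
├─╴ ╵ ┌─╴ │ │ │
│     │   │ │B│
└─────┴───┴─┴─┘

Directions: right, right, right, down, right, right, up, right, down, down, left, left, down, right, right, down, down, down
Number of turns: 9

Solution:

┌───────┬─────┐
│A → → ↓│  ↱ ↓│
├─╴ ┌─╴ └─╴ ╷ │
│   │  ↳ → ↑│↓│
│ ╶─┴─┬─────┘ │
│     │  ↓ ← ↲│
│ ┌─┐ └─┐ ╶───┤
│ │ │   │↳ → ↓│
│ │ └─┐ └───┐ │
│ │   │     │↓│
│ └─┐ └───┐ │ │
│   │     │ │↓│
├─╴ ╵ ┌─╴ │ │ │
│     │   │ │B│
└─────┴───┴─┴─┘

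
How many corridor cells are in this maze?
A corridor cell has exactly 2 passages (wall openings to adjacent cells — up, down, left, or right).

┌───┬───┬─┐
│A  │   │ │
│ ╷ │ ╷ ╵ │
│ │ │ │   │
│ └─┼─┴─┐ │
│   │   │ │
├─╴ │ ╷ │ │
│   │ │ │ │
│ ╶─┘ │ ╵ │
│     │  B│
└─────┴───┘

Counting cells with exactly 2 passages:
Total corridor cells: 21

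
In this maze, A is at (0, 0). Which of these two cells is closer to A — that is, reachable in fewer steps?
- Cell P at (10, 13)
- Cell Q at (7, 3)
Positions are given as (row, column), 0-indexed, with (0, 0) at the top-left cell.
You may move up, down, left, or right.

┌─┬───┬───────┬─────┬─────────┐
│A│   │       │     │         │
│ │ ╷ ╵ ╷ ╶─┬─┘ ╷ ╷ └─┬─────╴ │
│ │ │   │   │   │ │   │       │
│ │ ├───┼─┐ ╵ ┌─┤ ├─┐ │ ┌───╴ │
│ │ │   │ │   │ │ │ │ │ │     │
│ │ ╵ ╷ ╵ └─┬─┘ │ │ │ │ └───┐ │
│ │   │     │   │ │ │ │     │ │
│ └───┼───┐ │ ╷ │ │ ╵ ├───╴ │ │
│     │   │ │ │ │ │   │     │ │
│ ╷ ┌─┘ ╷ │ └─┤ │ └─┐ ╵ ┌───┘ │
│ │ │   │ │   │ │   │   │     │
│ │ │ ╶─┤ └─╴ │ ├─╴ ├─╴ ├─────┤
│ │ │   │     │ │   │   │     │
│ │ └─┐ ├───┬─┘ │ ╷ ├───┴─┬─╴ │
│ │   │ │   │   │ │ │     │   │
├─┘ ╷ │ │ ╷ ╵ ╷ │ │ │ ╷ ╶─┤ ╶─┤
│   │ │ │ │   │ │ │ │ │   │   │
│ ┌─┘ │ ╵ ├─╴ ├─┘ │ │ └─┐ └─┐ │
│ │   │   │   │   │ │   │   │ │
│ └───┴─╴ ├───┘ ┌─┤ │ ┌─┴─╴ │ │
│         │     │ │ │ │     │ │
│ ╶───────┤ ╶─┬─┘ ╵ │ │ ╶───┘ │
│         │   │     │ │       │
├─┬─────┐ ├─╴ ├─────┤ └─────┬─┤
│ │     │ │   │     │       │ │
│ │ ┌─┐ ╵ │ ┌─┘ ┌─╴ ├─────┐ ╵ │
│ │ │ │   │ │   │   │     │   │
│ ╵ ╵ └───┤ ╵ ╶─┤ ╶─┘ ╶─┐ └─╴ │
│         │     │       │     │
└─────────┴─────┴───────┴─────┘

Shortest path A → P at (10, 13): 111 steps
Shortest path A → Q at (7, 3): 20 steps

Q is closer (20 steps vs 111 steps).

Path to P:

┌─┬───┬───────┬─────┬─────────┐
│A│↱ ↓│↱ ↓    │↱ ↓  │         │
│ │ ╷ ╵ ╷ ╶─┬─┘ ╷ ╷ └─┬─────╴ │
│↓│↑│↳ ↑│↳ ↓│↱ ↑│↓│   │       │
│ │ ├───┼─┐ ╵ ┌─┤ ├─┐ │ ┌───╴ │
│↓│↑│↓ ↰│ │↳ ↑│ │↓│ │ │ │     │
│ │ ╵ ╷ ╵ └─┬─┘ │ │ │ │ └───┐ │
│↓│↑ ↲│↑ ← ↰│   │↓│ │ │     │ │
│ └───┼───┐ │ ╷ │ │ ╵ ├───╴ │ │
│↳ ↓  │↱ ↓│↑│ │ │↓│   │     │ │
│ ╷ ┌─┘ ╷ │ └─┤ │ └─┐ ╵ ┌───┘ │
│ │↓│↱ ↑│↓│↑ ↰│ │↳ ↓│   │     │
│ │ │ ╶─┤ └─╴ │ ├─╴ ├─╴ ├─────┤
│ │↓│↑ ↰│↳ → ↑│ │↓ ↲│   │     │
│ │ └─┐ ├───┬─┘ │ ╷ ├───┴─┬─╴ │
│ │↓  │↑│   │   │↓│ │↱ ↓  │   │
├─┘ ╷ │ │ ╷ ╵ ╷ │ │ │ ╷ ╶─┤ ╶─┤
│↓ ↲│ │↑│ │   │ │↓│ │↑│↳ ↓│   │
│ ┌─┘ │ ╵ ├─╴ ├─┘ │ │ └─┐ └─┐ │
│↓│   │↑ ↰│   │↓ ↲│ │↑  │↳ ↓│ │
│ └───┴─╴ ├───┘ ┌─┤ │ ┌─┴─╴ │ │
│↳ → → → ↑│↓ ← ↲│ │ │↑│    P│ │
│ ╶───────┤ ╶─┬─┘ ╵ │ │ ╶───┘ │
│         │↳ ↓│     │↑│       │
├─┬─────┐ ├─╴ ├─────┤ └─────┬─┤
│ │     │ │↓ ↲│↱ → ↓│↑ ← ← ↰│ │
│ │ ┌─┐ ╵ │ ┌─┘ ┌─╴ ├─────┐ ╵ │
│ │ │ │   │↓│↱ ↑│↓ ↲│↱ → ↓│↑ ↰│
│ ╵ ╵ └───┤ ╵ ╶─┤ ╶─┘ ╶─┐ └─╴ │
│         │↳ ↑  │↳ → ↑  │↳ → ↑│
└─────────┴─────┴───────┴─────┘

Path to Q:

┌─┬───┬───────┬─────┬─────────┐
│A│   │       │     │         │
│ │ ╷ ╵ ╷ ╶─┬─┘ ╷ ╷ └─┬─────╴ │
│↓│ │   │   │   │ │   │       │
│ │ ├───┼─┐ ╵ ┌─┤ ├─┐ │ ┌───╴ │
│↓│ │   │ │   │ │ │ │ │ │     │
│ │ ╵ ╷ ╵ └─┬─┘ │ │ │ │ └───┐ │
│↓│   │     │   │ │ │ │     │ │
│ └───┼───┐ │ ╷ │ │ ╵ ├───╴ │ │
│↳ ↓  │   │ │ │ │ │   │     │ │
│ ╷ ┌─┘ ╷ │ └─┤ │ └─┐ ╵ ┌───┘ │
│ │↓│   │ │   │ │   │   │     │
│ │ │ ╶─┤ └─╴ │ ├─╴ ├─╴ ├─────┤
│ │↓│   │     │ │   │   │     │
│ │ └─┐ ├───┬─┘ │ ╷ ├───┴─┬─╴ │
│ │↓  │Q│   │   │ │ │     │   │
├─┘ ╷ │ │ ╷ ╵ ╷ │ │ │ ╷ ╶─┤ ╶─┤
│↓ ↲│ │↑│ │   │ │ │ │ │   │   │
│ ┌─┘ │ ╵ ├─╴ ├─┘ │ │ └─┐ └─┐ │
│↓│   │↑ ↰│   │   │ │   │   │ │
│ └───┴─╴ ├───┘ ┌─┤ │ ┌─┴─╴ │ │
│↳ → → → ↑│     │ │ │ │     │ │
│ ╶───────┤ ╶─┬─┘ ╵ │ │ ╶───┘ │
│         │   │     │ │       │
├─┬─────┐ ├─╴ ├─────┤ └─────┬─┤
│ │     │ │   │     │       │ │
│ │ ┌─┐ ╵ │ ┌─┘ ┌─╴ ├─────┐ ╵ │
│ │ │ │   │ │   │   │     │   │
│ ╵ ╵ └───┤ ╵ ╶─┤ ╶─┘ ╶─┐ └─╴ │
│         │     │       │     │
└─────────┴─────┴───────┴─────┘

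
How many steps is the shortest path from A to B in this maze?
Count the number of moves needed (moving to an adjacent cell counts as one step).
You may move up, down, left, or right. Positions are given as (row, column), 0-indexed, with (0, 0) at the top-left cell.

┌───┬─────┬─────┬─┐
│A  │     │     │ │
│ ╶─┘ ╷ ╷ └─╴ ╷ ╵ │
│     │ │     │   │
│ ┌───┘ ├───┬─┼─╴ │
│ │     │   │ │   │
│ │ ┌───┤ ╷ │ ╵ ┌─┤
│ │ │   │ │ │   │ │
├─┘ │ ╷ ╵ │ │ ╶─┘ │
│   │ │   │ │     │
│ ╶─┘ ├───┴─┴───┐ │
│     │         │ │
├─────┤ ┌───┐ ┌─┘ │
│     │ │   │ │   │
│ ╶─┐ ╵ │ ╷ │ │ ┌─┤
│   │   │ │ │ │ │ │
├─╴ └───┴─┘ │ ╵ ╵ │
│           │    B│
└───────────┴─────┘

Using BFS to find shortest path:
Start: (0, 0), End: (8, 8)
Path found:
(0,0) → (1,0) → (1,1) → (1,2) → (0,2) → (0,3) → (0,4) → (1,4) → (1,5) → (1,6) → (0,6) → (0,7) → (1,7) → (1,8) → (2,8) → (2,7) → (3,7) → (3,6) → (4,6) → (4,7) → (4,8) → (5,8) → (6,8) → (6,7) → (7,7) → (8,7) → (8,8)
Number of steps: 26

Solution:

┌───┬─────┬─────┬─┐
│A  │↱ → ↓│  ↱ ↓│ │
│ ╶─┘ ╷ ╷ └─╴ ╷ ╵ │
│↳ → ↑│ │↳ → ↑│↳ ↓│
│ ┌───┘ ├───┬─┼─╴ │
│ │     │   │ │↓ ↲│
│ │ ┌───┤ ╷ │ ╵ ┌─┤
│ │ │   │ │ │↓ ↲│ │
├─┘ │ ╷ ╵ │ │ ╶─┘ │
│   │ │   │ │↳ → ↓│
│ ╶─┘ ├───┴─┴───┐ │
│     │         │↓│
├─────┤ ┌───┐ ┌─┘ │
│     │ │   │ │↓ ↲│
│ ╶─┐ ╵ │ ╷ │ │ ┌─┤
│   │   │ │ │ │↓│ │
├─╴ └───┴─┘ │ ╵ ╵ │
│           │  ↳ B│
└───────────┴─────┘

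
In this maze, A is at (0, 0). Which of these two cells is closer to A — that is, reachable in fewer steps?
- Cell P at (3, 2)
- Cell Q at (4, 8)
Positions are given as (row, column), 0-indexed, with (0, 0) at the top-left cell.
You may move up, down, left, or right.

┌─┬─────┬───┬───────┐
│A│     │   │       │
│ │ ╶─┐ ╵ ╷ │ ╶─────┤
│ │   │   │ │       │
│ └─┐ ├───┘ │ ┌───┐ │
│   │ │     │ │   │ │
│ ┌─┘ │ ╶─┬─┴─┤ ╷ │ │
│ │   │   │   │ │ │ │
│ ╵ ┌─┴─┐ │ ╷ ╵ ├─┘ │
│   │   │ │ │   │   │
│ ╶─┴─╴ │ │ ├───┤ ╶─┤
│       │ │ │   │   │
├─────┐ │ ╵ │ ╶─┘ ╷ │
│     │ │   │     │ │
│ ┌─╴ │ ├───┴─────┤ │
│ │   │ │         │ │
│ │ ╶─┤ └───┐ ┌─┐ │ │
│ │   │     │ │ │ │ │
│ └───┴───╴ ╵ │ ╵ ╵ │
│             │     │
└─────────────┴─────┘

Shortest path A → P at (3, 2): 7 steps
Shortest path A → Q at (4, 8): 28 steps

P is closer (7 steps vs 28 steps).

Path to P:

┌─┬─────┬───┬───────┐
│A│     │   │       │
│ │ ╶─┐ ╵ ╷ │ ╶─────┤
│↓│   │   │ │       │
│ └─┐ ├───┘ │ ┌───┐ │
│↓  │ │     │ │   │ │
│ ┌─┘ │ ╶─┬─┴─┤ ╷ │ │
│↓│↱ P│   │   │ │ │ │
│ ╵ ┌─┴─┐ │ ╷ ╵ ├─┘ │
│↳ ↑│   │ │ │   │   │
│ ╶─┴─╴ │ │ ├───┤ ╶─┤
│       │ │ │   │   │
├─────┐ │ ╵ │ ╶─┘ ╷ │
│     │ │   │     │ │
│ ┌─╴ │ ├───┴─────┤ │
│ │   │ │         │ │
│ │ ╶─┤ └───┐ ┌─┐ │ │
│ │   │     │ │ │ │ │
│ └───┴───╴ ╵ │ ╵ ╵ │
│             │     │
└─────────────┴─────┘

Path to Q:

┌─┬─────┬───┬───────┐
│A│     │   │       │
│ │ ╶─┐ ╵ ╷ │ ╶─────┤
│↓│   │   │ │       │
│ └─┐ ├───┘ │ ┌───┐ │
│↓  │ │     │ │   │ │
│ ┌─┘ │ ╶─┬─┴─┤ ╷ │ │
│↓│   │   │   │ │ │ │
│ ╵ ┌─┴─┐ │ ╷ ╵ ├─┘ │
│↓  │   │ │ │   │Q  │
│ ╶─┴─╴ │ │ ├───┤ ╶─┤
│↳ → → ↓│ │ │   │↑ ↰│
├─────┐ │ ╵ │ ╶─┘ ╷ │
│     │↓│   │     │↑│
│ ┌─╴ │ ├───┴─────┤ │
│ │   │↓│    ↱ → ↓│↑│
│ │ ╶─┤ └───┐ ┌─┐ │ │
│ │   │↳ → ↓│↑│ │↓│↑│
│ └───┴───╴ ╵ │ ╵ ╵ │
│          ↳ ↑│  ↳ ↑│
└─────────────┴─────┘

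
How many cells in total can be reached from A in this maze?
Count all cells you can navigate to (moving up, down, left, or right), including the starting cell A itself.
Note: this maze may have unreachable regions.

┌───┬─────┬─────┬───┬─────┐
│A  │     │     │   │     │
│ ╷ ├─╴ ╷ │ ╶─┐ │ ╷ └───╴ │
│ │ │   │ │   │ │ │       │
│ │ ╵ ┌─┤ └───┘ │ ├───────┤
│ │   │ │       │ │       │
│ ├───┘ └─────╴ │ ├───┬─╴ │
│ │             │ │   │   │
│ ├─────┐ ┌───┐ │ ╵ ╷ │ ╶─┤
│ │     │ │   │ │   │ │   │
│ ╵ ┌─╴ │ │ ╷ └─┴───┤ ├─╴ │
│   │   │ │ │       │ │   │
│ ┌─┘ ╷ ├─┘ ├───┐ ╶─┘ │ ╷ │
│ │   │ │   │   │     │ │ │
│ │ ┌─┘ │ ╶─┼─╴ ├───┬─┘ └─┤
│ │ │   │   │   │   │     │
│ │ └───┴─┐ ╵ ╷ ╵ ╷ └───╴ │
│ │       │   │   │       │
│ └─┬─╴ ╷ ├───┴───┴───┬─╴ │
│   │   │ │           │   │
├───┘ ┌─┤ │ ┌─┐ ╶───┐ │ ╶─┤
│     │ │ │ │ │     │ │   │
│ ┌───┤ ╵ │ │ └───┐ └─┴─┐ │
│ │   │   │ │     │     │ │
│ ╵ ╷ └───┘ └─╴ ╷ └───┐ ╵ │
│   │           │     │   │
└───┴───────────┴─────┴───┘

Using BFS/flood-fill to find all reachable cells from A:
Maze size: 13 × 13 = 169 total cells
All cells are reachable — the maze is fully connected.
Reachable cells: 169

Reachable region (· marks reachable cells):

┌───┬─────┬─────┬───┬─────┐
│A ·│· · ·│· · ·│· ·│· · ·│
│ ╷ ├─╴ ╷ │ ╶─┐ │ ╷ └───╴ │
│·│·│· ·│·│· ·│·│·│· · · ·│
│ │ ╵ ┌─┤ └───┘ │ ├───────┤
│·│· ·│·│· · · ·│·│· · · ·│
│ ├───┘ └─────╴ │ ├───┬─╴ │
│·│· · · · · · ·│·│· ·│· ·│
│ ├─────┐ ┌───┐ │ ╵ ╷ │ ╶─┤
│·│· · ·│·│· ·│·│· ·│·│· ·│
│ ╵ ┌─╴ │ │ ╷ └─┴───┤ ├─╴ │
│· ·│· ·│·│·│· · · ·│·│· ·│
│ ┌─┘ ╷ ├─┘ ├───┐ ╶─┘ │ ╷ │
│·│· ·│·│· ·│· ·│· · ·│·│·│
│ │ ┌─┘ │ ╶─┼─╴ ├───┬─┘ └─┤
│·│·│· ·│· ·│· ·│· ·│· · ·│
│ │ └───┴─┐ ╵ ╷ ╵ ╷ └───╴ │
│·│· · · ·│· ·│· ·│· · · ·│
│ └─┬─╴ ╷ ├───┴───┴───┬─╴ │
│· ·│· ·│·│· · · · · ·│· ·│
├───┘ ┌─┤ │ ┌─┐ ╶───┐ │ ╶─┤
│· · ·│·│·│·│·│· · ·│·│· ·│
│ ┌───┤ ╵ │ │ └───┐ └─┴─┐ │
│·│· ·│· ·│·│· · ·│· · ·│·│
│ ╵ ╷ └───┘ └─╴ ╷ └───┐ ╵ │
│· ·│· · · · · ·│· · ·│· ·│
└───┴───────────┴─────┴───┘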